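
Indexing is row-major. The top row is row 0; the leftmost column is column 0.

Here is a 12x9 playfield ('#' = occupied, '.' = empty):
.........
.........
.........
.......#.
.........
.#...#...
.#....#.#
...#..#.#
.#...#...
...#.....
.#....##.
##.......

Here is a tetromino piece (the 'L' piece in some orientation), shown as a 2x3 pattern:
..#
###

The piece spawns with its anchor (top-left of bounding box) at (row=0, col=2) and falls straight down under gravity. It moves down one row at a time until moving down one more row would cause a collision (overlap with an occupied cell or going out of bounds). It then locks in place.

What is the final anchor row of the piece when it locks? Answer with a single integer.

Answer: 5

Derivation:
Spawn at (row=0, col=2). Try each row:
  row 0: fits
  row 1: fits
  row 2: fits
  row 3: fits
  row 4: fits
  row 5: fits
  row 6: blocked -> lock at row 5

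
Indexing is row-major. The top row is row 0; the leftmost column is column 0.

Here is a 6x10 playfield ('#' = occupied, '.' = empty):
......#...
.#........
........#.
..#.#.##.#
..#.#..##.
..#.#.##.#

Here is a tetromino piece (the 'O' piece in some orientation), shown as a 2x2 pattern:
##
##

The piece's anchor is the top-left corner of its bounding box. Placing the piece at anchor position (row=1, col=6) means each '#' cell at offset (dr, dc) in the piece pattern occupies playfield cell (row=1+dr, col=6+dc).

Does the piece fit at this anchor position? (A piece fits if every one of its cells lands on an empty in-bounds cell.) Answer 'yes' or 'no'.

Answer: yes

Derivation:
Check each piece cell at anchor (1, 6):
  offset (0,0) -> (1,6): empty -> OK
  offset (0,1) -> (1,7): empty -> OK
  offset (1,0) -> (2,6): empty -> OK
  offset (1,1) -> (2,7): empty -> OK
All cells valid: yes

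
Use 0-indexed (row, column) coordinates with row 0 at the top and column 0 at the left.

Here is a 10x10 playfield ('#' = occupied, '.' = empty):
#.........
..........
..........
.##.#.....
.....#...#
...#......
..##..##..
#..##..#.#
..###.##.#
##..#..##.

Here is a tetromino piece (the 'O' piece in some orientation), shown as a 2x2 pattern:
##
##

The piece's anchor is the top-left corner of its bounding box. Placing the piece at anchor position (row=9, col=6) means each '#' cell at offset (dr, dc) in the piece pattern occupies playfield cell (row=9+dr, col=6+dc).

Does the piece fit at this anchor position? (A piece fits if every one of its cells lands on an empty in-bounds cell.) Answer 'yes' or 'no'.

Check each piece cell at anchor (9, 6):
  offset (0,0) -> (9,6): empty -> OK
  offset (0,1) -> (9,7): occupied ('#') -> FAIL
  offset (1,0) -> (10,6): out of bounds -> FAIL
  offset (1,1) -> (10,7): out of bounds -> FAIL
All cells valid: no

Answer: no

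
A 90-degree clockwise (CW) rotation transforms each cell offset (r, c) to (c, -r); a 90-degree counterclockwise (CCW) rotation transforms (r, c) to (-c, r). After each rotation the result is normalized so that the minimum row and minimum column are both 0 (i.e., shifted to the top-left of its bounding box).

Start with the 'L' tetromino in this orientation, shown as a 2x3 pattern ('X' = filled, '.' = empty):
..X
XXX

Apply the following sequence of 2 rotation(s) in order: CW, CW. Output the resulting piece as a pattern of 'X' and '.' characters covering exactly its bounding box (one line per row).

Answer: XXX
X..

Derivation:
Start:
..X
XXX
After rotation 1 (CW):
X.
X.
XX
After rotation 2 (CW):
XXX
X..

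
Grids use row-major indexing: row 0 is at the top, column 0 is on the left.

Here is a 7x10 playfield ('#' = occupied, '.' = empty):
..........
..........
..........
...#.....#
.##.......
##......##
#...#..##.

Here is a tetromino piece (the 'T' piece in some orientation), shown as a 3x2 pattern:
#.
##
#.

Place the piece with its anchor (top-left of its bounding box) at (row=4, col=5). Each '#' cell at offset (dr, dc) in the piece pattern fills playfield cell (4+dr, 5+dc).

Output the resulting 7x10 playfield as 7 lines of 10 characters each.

Fill (4+0,5+0) = (4,5)
Fill (4+1,5+0) = (5,5)
Fill (4+1,5+1) = (5,6)
Fill (4+2,5+0) = (6,5)

Answer: ..........
..........
..........
...#.....#
.##..#....
##...##.##
#...##.##.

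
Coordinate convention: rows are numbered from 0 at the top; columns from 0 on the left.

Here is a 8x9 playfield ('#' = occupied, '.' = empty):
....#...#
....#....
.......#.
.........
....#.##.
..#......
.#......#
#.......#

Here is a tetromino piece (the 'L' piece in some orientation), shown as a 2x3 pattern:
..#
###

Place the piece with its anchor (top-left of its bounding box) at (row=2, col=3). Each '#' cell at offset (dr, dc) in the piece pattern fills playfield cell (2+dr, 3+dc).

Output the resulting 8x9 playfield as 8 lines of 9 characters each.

Answer: ....#...#
....#....
.....#.#.
...###...
....#.##.
..#......
.#......#
#.......#

Derivation:
Fill (2+0,3+2) = (2,5)
Fill (2+1,3+0) = (3,3)
Fill (2+1,3+1) = (3,4)
Fill (2+1,3+2) = (3,5)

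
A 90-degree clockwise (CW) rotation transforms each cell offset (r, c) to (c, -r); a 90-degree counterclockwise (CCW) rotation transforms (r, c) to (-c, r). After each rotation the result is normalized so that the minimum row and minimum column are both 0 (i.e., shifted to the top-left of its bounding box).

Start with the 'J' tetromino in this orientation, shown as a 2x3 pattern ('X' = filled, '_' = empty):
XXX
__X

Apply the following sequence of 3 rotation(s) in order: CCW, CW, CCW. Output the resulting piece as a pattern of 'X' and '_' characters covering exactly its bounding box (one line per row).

Answer: XX
X_
X_

Derivation:
Start:
XXX
__X
After rotation 1 (CCW):
XX
X_
X_
After rotation 2 (CW):
XXX
__X
After rotation 3 (CCW):
XX
X_
X_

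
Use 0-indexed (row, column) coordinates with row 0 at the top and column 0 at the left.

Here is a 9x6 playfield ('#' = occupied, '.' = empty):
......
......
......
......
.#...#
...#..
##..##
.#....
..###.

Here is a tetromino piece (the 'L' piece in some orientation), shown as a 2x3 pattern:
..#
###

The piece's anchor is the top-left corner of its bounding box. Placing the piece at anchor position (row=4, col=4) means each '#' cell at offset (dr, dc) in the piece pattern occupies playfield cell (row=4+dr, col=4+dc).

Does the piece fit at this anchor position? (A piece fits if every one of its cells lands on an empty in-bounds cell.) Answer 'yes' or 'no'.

Check each piece cell at anchor (4, 4):
  offset (0,2) -> (4,6): out of bounds -> FAIL
  offset (1,0) -> (5,4): empty -> OK
  offset (1,1) -> (5,5): empty -> OK
  offset (1,2) -> (5,6): out of bounds -> FAIL
All cells valid: no

Answer: no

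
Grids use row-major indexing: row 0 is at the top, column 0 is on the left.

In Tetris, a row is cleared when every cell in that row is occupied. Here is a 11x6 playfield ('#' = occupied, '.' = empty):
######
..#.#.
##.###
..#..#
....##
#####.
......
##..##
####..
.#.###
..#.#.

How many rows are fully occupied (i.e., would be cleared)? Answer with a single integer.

Check each row:
  row 0: 0 empty cells -> FULL (clear)
  row 1: 4 empty cells -> not full
  row 2: 1 empty cell -> not full
  row 3: 4 empty cells -> not full
  row 4: 4 empty cells -> not full
  row 5: 1 empty cell -> not full
  row 6: 6 empty cells -> not full
  row 7: 2 empty cells -> not full
  row 8: 2 empty cells -> not full
  row 9: 2 empty cells -> not full
  row 10: 4 empty cells -> not full
Total rows cleared: 1

Answer: 1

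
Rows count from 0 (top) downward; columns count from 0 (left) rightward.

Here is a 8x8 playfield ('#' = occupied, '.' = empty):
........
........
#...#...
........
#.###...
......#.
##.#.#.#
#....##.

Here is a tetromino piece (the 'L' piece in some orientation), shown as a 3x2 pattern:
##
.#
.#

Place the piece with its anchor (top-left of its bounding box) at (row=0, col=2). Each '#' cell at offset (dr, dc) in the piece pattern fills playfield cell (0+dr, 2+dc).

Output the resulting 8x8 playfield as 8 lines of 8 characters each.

Fill (0+0,2+0) = (0,2)
Fill (0+0,2+1) = (0,3)
Fill (0+1,2+1) = (1,3)
Fill (0+2,2+1) = (2,3)

Answer: ..##....
...#....
#..##...
........
#.###...
......#.
##.#.#.#
#....##.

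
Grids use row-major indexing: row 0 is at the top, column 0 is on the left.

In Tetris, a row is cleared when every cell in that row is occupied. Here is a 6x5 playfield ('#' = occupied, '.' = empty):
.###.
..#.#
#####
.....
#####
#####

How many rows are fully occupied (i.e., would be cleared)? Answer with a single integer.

Answer: 3

Derivation:
Check each row:
  row 0: 2 empty cells -> not full
  row 1: 3 empty cells -> not full
  row 2: 0 empty cells -> FULL (clear)
  row 3: 5 empty cells -> not full
  row 4: 0 empty cells -> FULL (clear)
  row 5: 0 empty cells -> FULL (clear)
Total rows cleared: 3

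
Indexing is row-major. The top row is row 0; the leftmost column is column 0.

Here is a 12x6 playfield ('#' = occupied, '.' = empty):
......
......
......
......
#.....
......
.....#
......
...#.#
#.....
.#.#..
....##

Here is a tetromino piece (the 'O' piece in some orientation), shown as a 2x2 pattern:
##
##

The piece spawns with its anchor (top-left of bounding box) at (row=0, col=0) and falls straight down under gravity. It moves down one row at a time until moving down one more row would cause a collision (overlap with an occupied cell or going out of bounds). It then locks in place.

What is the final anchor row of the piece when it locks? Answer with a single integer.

Answer: 2

Derivation:
Spawn at (row=0, col=0). Try each row:
  row 0: fits
  row 1: fits
  row 2: fits
  row 3: blocked -> lock at row 2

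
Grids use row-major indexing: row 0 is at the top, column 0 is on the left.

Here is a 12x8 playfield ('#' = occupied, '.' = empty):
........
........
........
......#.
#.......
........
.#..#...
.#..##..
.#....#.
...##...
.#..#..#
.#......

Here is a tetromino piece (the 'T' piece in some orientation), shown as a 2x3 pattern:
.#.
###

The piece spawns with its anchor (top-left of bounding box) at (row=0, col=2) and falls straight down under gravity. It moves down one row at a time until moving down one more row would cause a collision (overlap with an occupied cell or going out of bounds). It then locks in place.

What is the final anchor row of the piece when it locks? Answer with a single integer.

Answer: 4

Derivation:
Spawn at (row=0, col=2). Try each row:
  row 0: fits
  row 1: fits
  row 2: fits
  row 3: fits
  row 4: fits
  row 5: blocked -> lock at row 4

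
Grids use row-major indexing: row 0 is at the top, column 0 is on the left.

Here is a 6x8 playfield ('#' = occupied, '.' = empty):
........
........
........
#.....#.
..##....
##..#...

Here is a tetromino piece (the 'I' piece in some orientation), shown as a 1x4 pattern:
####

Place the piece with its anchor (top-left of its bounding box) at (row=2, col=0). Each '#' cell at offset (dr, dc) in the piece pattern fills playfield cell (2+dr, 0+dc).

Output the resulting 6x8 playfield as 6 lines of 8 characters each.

Fill (2+0,0+0) = (2,0)
Fill (2+0,0+1) = (2,1)
Fill (2+0,0+2) = (2,2)
Fill (2+0,0+3) = (2,3)

Answer: ........
........
####....
#.....#.
..##....
##..#...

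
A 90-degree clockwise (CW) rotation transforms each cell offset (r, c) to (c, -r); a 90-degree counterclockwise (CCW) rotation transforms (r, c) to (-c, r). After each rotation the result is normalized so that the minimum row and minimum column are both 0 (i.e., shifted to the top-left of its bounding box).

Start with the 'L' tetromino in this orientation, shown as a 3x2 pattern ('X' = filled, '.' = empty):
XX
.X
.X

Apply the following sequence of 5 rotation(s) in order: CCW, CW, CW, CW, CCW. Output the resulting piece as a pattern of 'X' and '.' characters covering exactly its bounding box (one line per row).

Start:
XX
.X
.X
After rotation 1 (CCW):
XXX
X..
After rotation 2 (CW):
XX
.X
.X
After rotation 3 (CW):
..X
XXX
After rotation 4 (CW):
X.
X.
XX
After rotation 5 (CCW):
..X
XXX

Answer: ..X
XXX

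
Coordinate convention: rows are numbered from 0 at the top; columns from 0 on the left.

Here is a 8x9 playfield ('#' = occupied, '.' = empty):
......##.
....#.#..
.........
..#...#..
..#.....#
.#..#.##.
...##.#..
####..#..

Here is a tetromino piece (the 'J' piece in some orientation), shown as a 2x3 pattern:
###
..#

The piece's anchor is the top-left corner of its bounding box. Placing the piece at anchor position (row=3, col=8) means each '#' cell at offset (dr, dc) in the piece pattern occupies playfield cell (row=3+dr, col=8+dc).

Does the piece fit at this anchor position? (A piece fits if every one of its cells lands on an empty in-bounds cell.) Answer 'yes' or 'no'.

Answer: no

Derivation:
Check each piece cell at anchor (3, 8):
  offset (0,0) -> (3,8): empty -> OK
  offset (0,1) -> (3,9): out of bounds -> FAIL
  offset (0,2) -> (3,10): out of bounds -> FAIL
  offset (1,2) -> (4,10): out of bounds -> FAIL
All cells valid: no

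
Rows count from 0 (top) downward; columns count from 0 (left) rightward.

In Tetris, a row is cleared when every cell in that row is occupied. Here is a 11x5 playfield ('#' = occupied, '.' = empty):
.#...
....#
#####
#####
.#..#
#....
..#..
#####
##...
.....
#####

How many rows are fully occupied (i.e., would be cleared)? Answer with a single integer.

Answer: 4

Derivation:
Check each row:
  row 0: 4 empty cells -> not full
  row 1: 4 empty cells -> not full
  row 2: 0 empty cells -> FULL (clear)
  row 3: 0 empty cells -> FULL (clear)
  row 4: 3 empty cells -> not full
  row 5: 4 empty cells -> not full
  row 6: 4 empty cells -> not full
  row 7: 0 empty cells -> FULL (clear)
  row 8: 3 empty cells -> not full
  row 9: 5 empty cells -> not full
  row 10: 0 empty cells -> FULL (clear)
Total rows cleared: 4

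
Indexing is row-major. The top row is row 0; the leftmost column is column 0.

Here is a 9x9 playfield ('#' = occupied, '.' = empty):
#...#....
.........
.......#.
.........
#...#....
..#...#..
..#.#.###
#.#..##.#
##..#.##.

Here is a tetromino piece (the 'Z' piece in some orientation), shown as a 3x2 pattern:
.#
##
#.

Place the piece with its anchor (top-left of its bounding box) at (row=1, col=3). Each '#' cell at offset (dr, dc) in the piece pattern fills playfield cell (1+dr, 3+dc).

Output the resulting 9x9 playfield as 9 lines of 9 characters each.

Fill (1+0,3+1) = (1,4)
Fill (1+1,3+0) = (2,3)
Fill (1+1,3+1) = (2,4)
Fill (1+2,3+0) = (3,3)

Answer: #...#....
....#....
...##..#.
...#.....
#...#....
..#...#..
..#.#.###
#.#..##.#
##..#.##.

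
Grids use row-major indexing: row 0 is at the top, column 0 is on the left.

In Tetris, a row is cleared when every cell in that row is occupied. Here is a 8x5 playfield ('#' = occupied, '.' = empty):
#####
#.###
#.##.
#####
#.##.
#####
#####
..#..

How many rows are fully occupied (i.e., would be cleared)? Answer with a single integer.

Check each row:
  row 0: 0 empty cells -> FULL (clear)
  row 1: 1 empty cell -> not full
  row 2: 2 empty cells -> not full
  row 3: 0 empty cells -> FULL (clear)
  row 4: 2 empty cells -> not full
  row 5: 0 empty cells -> FULL (clear)
  row 6: 0 empty cells -> FULL (clear)
  row 7: 4 empty cells -> not full
Total rows cleared: 4

Answer: 4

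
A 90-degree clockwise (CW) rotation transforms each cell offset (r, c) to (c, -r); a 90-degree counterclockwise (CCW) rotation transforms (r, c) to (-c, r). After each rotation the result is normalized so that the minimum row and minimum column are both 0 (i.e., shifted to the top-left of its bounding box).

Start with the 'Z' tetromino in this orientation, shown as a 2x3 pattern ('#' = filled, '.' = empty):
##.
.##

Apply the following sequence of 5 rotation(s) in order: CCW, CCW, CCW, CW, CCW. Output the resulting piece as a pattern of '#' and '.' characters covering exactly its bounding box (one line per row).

Answer: .#
##
#.

Derivation:
Start:
##.
.##
After rotation 1 (CCW):
.#
##
#.
After rotation 2 (CCW):
##.
.##
After rotation 3 (CCW):
.#
##
#.
After rotation 4 (CW):
##.
.##
After rotation 5 (CCW):
.#
##
#.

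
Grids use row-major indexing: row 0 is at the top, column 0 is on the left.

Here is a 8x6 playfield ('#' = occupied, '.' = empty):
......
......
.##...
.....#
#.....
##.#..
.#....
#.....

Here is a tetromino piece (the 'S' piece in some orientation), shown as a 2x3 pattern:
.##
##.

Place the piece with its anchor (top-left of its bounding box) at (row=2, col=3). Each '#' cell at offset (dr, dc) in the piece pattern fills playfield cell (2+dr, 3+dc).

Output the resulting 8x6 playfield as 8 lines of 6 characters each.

Answer: ......
......
.##.##
...###
#.....
##.#..
.#....
#.....

Derivation:
Fill (2+0,3+1) = (2,4)
Fill (2+0,3+2) = (2,5)
Fill (2+1,3+0) = (3,3)
Fill (2+1,3+1) = (3,4)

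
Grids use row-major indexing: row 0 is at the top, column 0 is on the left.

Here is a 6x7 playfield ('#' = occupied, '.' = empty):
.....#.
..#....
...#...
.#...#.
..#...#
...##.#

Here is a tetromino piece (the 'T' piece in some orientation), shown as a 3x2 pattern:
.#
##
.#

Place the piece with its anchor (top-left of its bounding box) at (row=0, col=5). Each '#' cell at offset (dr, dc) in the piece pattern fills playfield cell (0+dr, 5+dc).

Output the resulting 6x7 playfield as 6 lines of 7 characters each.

Fill (0+0,5+1) = (0,6)
Fill (0+1,5+0) = (1,5)
Fill (0+1,5+1) = (1,6)
Fill (0+2,5+1) = (2,6)

Answer: .....##
..#..##
...#..#
.#...#.
..#...#
...##.#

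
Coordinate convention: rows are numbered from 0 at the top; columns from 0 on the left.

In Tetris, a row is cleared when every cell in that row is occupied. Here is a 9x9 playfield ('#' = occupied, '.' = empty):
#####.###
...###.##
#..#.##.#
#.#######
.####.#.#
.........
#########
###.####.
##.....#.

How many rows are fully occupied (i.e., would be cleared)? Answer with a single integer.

Answer: 1

Derivation:
Check each row:
  row 0: 1 empty cell -> not full
  row 1: 4 empty cells -> not full
  row 2: 4 empty cells -> not full
  row 3: 1 empty cell -> not full
  row 4: 3 empty cells -> not full
  row 5: 9 empty cells -> not full
  row 6: 0 empty cells -> FULL (clear)
  row 7: 2 empty cells -> not full
  row 8: 6 empty cells -> not full
Total rows cleared: 1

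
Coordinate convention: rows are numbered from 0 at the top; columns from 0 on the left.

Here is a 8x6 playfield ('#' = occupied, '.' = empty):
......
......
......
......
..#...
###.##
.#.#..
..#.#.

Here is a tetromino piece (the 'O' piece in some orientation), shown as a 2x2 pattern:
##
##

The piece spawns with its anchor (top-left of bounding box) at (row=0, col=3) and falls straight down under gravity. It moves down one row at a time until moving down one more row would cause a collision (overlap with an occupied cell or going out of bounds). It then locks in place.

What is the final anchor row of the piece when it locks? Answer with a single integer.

Answer: 3

Derivation:
Spawn at (row=0, col=3). Try each row:
  row 0: fits
  row 1: fits
  row 2: fits
  row 3: fits
  row 4: blocked -> lock at row 3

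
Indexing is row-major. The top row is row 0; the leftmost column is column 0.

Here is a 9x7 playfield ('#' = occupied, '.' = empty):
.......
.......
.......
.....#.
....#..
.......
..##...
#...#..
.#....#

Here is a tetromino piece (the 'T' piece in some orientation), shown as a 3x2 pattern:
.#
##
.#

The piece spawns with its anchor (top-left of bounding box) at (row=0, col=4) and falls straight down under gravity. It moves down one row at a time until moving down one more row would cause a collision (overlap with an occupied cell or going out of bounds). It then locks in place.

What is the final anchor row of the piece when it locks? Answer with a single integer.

Spawn at (row=0, col=4). Try each row:
  row 0: fits
  row 1: blocked -> lock at row 0

Answer: 0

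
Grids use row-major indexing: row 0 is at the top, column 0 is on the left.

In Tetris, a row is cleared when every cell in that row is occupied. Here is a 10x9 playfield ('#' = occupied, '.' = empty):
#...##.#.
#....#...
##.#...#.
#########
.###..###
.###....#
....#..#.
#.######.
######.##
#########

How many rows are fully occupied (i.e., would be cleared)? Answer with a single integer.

Answer: 2

Derivation:
Check each row:
  row 0: 5 empty cells -> not full
  row 1: 7 empty cells -> not full
  row 2: 5 empty cells -> not full
  row 3: 0 empty cells -> FULL (clear)
  row 4: 3 empty cells -> not full
  row 5: 5 empty cells -> not full
  row 6: 7 empty cells -> not full
  row 7: 2 empty cells -> not full
  row 8: 1 empty cell -> not full
  row 9: 0 empty cells -> FULL (clear)
Total rows cleared: 2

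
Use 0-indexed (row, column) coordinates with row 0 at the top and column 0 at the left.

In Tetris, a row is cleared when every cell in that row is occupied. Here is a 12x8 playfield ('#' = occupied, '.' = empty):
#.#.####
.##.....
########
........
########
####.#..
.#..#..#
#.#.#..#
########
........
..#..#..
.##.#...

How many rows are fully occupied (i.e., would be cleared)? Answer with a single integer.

Answer: 3

Derivation:
Check each row:
  row 0: 2 empty cells -> not full
  row 1: 6 empty cells -> not full
  row 2: 0 empty cells -> FULL (clear)
  row 3: 8 empty cells -> not full
  row 4: 0 empty cells -> FULL (clear)
  row 5: 3 empty cells -> not full
  row 6: 5 empty cells -> not full
  row 7: 4 empty cells -> not full
  row 8: 0 empty cells -> FULL (clear)
  row 9: 8 empty cells -> not full
  row 10: 6 empty cells -> not full
  row 11: 5 empty cells -> not full
Total rows cleared: 3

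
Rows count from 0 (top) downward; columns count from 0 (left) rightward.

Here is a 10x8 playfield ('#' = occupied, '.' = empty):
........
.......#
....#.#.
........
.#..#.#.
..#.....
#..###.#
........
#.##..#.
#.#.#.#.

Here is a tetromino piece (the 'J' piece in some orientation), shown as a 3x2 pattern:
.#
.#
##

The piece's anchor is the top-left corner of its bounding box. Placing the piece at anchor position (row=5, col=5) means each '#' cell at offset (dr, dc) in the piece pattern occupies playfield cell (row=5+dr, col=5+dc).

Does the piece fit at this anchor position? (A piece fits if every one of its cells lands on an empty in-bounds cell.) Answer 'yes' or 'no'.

Answer: yes

Derivation:
Check each piece cell at anchor (5, 5):
  offset (0,1) -> (5,6): empty -> OK
  offset (1,1) -> (6,6): empty -> OK
  offset (2,0) -> (7,5): empty -> OK
  offset (2,1) -> (7,6): empty -> OK
All cells valid: yes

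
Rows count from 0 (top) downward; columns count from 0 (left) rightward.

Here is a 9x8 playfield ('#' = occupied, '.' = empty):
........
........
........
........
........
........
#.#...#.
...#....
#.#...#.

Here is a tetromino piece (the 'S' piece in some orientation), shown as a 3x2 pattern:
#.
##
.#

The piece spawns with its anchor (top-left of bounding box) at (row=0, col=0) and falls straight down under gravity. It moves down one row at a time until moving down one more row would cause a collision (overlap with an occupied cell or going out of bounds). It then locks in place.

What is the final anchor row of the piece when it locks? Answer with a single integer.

Spawn at (row=0, col=0). Try each row:
  row 0: fits
  row 1: fits
  row 2: fits
  row 3: fits
  row 4: fits
  row 5: blocked -> lock at row 4

Answer: 4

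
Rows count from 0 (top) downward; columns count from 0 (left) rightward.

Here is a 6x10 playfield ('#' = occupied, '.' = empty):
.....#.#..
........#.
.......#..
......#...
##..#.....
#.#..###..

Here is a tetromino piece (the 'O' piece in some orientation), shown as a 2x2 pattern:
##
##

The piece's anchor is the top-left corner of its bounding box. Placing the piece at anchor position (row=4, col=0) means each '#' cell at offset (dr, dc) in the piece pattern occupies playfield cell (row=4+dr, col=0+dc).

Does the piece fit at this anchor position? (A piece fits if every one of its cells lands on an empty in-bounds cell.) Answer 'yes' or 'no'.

Answer: no

Derivation:
Check each piece cell at anchor (4, 0):
  offset (0,0) -> (4,0): occupied ('#') -> FAIL
  offset (0,1) -> (4,1): occupied ('#') -> FAIL
  offset (1,0) -> (5,0): occupied ('#') -> FAIL
  offset (1,1) -> (5,1): empty -> OK
All cells valid: no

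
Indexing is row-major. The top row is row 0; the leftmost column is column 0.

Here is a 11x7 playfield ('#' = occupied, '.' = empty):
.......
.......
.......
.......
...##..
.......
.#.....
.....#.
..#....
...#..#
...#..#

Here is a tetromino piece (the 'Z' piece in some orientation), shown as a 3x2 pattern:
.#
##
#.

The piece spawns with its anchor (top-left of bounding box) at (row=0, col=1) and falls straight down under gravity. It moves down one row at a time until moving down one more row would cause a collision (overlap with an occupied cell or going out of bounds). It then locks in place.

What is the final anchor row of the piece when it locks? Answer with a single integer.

Answer: 3

Derivation:
Spawn at (row=0, col=1). Try each row:
  row 0: fits
  row 1: fits
  row 2: fits
  row 3: fits
  row 4: blocked -> lock at row 3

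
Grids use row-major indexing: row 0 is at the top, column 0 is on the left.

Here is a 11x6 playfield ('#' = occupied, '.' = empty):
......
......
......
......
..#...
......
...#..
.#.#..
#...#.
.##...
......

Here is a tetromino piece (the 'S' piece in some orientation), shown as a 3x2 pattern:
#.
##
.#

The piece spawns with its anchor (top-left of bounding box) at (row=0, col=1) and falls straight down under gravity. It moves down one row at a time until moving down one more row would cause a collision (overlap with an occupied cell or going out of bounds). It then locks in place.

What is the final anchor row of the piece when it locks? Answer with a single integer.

Spawn at (row=0, col=1). Try each row:
  row 0: fits
  row 1: fits
  row 2: blocked -> lock at row 1

Answer: 1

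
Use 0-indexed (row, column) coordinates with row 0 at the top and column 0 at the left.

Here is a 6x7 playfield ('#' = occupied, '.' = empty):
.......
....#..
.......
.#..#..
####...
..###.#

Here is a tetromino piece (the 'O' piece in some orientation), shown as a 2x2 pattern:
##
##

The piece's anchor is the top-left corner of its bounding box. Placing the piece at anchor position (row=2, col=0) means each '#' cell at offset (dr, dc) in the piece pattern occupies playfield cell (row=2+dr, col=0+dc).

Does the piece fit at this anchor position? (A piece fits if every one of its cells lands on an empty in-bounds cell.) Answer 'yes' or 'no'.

Answer: no

Derivation:
Check each piece cell at anchor (2, 0):
  offset (0,0) -> (2,0): empty -> OK
  offset (0,1) -> (2,1): empty -> OK
  offset (1,0) -> (3,0): empty -> OK
  offset (1,1) -> (3,1): occupied ('#') -> FAIL
All cells valid: no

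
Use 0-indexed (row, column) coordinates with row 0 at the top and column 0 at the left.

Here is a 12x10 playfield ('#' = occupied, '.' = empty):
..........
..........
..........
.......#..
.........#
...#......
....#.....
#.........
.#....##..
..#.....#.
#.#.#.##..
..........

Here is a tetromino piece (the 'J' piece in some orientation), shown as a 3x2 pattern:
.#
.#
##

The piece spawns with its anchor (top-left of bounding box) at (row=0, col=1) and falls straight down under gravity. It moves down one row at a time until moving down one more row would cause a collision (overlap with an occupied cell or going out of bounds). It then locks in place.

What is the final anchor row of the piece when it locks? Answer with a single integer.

Answer: 5

Derivation:
Spawn at (row=0, col=1). Try each row:
  row 0: fits
  row 1: fits
  row 2: fits
  row 3: fits
  row 4: fits
  row 5: fits
  row 6: blocked -> lock at row 5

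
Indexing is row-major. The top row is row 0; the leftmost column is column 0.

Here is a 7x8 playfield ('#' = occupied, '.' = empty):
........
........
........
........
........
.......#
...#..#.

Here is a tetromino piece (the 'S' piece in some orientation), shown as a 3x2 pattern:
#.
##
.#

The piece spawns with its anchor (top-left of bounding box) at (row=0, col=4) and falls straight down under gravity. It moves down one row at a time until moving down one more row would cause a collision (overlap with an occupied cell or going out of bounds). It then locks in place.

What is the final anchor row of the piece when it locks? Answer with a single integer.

Spawn at (row=0, col=4). Try each row:
  row 0: fits
  row 1: fits
  row 2: fits
  row 3: fits
  row 4: fits
  row 5: blocked -> lock at row 4

Answer: 4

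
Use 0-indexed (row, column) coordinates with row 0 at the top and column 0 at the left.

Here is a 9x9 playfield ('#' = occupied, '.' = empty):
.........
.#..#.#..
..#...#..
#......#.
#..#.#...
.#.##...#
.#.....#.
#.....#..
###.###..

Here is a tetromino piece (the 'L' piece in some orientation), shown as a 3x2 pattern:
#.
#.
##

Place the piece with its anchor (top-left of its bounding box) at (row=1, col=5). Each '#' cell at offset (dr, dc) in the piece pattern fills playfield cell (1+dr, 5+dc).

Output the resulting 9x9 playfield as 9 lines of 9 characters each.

Fill (1+0,5+0) = (1,5)
Fill (1+1,5+0) = (2,5)
Fill (1+2,5+0) = (3,5)
Fill (1+2,5+1) = (3,6)

Answer: .........
.#..###..
..#..##..
#....###.
#..#.#...
.#.##...#
.#.....#.
#.....#..
###.###..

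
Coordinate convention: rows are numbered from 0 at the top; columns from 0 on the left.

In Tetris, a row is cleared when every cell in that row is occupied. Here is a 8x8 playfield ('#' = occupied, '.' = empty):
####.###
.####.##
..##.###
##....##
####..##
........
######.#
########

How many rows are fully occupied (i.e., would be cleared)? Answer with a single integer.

Answer: 1

Derivation:
Check each row:
  row 0: 1 empty cell -> not full
  row 1: 2 empty cells -> not full
  row 2: 3 empty cells -> not full
  row 3: 4 empty cells -> not full
  row 4: 2 empty cells -> not full
  row 5: 8 empty cells -> not full
  row 6: 1 empty cell -> not full
  row 7: 0 empty cells -> FULL (clear)
Total rows cleared: 1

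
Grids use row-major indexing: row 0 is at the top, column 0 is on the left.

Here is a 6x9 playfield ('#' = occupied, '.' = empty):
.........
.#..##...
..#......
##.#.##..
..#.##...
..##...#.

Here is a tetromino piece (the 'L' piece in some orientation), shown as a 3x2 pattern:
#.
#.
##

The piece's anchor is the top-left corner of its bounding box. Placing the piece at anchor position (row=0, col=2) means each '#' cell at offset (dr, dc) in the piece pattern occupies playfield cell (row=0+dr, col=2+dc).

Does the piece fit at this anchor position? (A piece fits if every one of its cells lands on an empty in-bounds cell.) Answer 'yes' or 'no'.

Check each piece cell at anchor (0, 2):
  offset (0,0) -> (0,2): empty -> OK
  offset (1,0) -> (1,2): empty -> OK
  offset (2,0) -> (2,2): occupied ('#') -> FAIL
  offset (2,1) -> (2,3): empty -> OK
All cells valid: no

Answer: no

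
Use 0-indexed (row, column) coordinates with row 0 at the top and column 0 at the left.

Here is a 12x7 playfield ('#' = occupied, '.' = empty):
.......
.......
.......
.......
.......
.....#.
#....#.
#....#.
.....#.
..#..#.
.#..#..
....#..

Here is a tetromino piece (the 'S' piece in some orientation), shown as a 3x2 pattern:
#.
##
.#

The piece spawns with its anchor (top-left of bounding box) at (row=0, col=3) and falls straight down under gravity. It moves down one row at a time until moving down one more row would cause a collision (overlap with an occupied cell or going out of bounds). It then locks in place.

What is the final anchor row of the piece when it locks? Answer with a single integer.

Spawn at (row=0, col=3). Try each row:
  row 0: fits
  row 1: fits
  row 2: fits
  row 3: fits
  row 4: fits
  row 5: fits
  row 6: fits
  row 7: fits
  row 8: blocked -> lock at row 7

Answer: 7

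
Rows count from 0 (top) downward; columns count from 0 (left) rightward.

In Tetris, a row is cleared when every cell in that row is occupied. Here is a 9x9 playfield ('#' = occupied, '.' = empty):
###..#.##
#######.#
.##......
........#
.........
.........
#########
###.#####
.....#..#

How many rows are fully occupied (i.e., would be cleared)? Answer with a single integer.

Check each row:
  row 0: 3 empty cells -> not full
  row 1: 1 empty cell -> not full
  row 2: 7 empty cells -> not full
  row 3: 8 empty cells -> not full
  row 4: 9 empty cells -> not full
  row 5: 9 empty cells -> not full
  row 6: 0 empty cells -> FULL (clear)
  row 7: 1 empty cell -> not full
  row 8: 7 empty cells -> not full
Total rows cleared: 1

Answer: 1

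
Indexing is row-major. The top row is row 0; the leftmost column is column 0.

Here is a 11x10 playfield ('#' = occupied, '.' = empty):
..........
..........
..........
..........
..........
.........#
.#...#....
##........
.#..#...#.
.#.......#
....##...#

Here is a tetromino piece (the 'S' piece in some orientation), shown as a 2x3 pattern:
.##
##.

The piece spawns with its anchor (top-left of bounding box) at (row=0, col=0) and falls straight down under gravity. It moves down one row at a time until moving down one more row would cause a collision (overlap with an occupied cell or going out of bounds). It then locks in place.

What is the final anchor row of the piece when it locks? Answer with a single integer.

Spawn at (row=0, col=0). Try each row:
  row 0: fits
  row 1: fits
  row 2: fits
  row 3: fits
  row 4: fits
  row 5: blocked -> lock at row 4

Answer: 4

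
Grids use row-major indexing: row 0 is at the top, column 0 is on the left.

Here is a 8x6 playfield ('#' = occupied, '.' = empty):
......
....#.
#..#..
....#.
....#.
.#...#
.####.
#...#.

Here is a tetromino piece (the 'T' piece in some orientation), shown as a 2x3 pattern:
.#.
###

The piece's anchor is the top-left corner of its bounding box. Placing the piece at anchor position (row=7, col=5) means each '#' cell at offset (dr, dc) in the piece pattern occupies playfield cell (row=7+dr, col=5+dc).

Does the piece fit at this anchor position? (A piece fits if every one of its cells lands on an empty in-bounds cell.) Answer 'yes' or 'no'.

Check each piece cell at anchor (7, 5):
  offset (0,1) -> (7,6): out of bounds -> FAIL
  offset (1,0) -> (8,5): out of bounds -> FAIL
  offset (1,1) -> (8,6): out of bounds -> FAIL
  offset (1,2) -> (8,7): out of bounds -> FAIL
All cells valid: no

Answer: no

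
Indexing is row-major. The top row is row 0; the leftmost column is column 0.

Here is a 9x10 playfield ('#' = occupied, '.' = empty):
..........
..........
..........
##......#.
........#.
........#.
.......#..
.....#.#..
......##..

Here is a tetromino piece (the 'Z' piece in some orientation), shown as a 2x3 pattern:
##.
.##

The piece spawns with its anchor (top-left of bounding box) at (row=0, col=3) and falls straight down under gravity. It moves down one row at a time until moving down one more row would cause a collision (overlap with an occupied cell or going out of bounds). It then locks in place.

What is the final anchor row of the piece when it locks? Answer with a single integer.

Answer: 5

Derivation:
Spawn at (row=0, col=3). Try each row:
  row 0: fits
  row 1: fits
  row 2: fits
  row 3: fits
  row 4: fits
  row 5: fits
  row 6: blocked -> lock at row 5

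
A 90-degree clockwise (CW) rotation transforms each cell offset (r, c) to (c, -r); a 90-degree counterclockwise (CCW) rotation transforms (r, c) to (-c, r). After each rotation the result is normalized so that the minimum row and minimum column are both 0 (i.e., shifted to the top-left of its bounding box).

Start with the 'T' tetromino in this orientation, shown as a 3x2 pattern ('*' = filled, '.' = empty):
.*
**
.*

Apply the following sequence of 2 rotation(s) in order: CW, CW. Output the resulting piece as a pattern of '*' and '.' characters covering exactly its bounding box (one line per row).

Answer: *.
**
*.

Derivation:
Start:
.*
**
.*
After rotation 1 (CW):
.*.
***
After rotation 2 (CW):
*.
**
*.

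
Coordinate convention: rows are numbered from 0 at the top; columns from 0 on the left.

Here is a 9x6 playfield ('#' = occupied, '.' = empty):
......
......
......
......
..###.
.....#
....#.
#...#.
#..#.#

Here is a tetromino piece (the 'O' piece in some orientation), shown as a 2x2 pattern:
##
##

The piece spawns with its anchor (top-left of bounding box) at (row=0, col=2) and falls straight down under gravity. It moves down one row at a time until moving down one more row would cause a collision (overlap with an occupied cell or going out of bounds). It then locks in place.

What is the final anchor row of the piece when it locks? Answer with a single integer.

Answer: 2

Derivation:
Spawn at (row=0, col=2). Try each row:
  row 0: fits
  row 1: fits
  row 2: fits
  row 3: blocked -> lock at row 2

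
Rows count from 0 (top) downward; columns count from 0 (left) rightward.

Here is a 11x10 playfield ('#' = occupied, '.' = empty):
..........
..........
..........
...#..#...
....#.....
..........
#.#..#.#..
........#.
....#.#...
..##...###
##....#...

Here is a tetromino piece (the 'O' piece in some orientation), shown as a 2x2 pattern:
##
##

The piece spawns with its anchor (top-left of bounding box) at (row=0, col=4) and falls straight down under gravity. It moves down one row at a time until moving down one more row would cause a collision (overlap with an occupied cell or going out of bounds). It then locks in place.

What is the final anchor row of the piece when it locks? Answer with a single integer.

Spawn at (row=0, col=4). Try each row:
  row 0: fits
  row 1: fits
  row 2: fits
  row 3: blocked -> lock at row 2

Answer: 2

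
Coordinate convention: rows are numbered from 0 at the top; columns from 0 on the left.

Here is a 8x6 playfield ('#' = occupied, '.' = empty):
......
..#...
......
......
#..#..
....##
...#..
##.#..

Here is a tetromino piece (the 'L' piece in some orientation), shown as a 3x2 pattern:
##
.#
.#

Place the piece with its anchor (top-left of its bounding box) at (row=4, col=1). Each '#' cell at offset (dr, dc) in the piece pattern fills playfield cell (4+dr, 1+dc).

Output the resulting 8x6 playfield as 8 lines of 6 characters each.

Answer: ......
..#...
......
......
####..
..#.##
..##..
##.#..

Derivation:
Fill (4+0,1+0) = (4,1)
Fill (4+0,1+1) = (4,2)
Fill (4+1,1+1) = (5,2)
Fill (4+2,1+1) = (6,2)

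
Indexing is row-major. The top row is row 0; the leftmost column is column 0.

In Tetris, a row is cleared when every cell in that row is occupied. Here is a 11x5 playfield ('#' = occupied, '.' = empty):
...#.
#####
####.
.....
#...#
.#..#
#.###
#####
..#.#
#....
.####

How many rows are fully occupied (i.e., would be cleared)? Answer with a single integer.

Check each row:
  row 0: 4 empty cells -> not full
  row 1: 0 empty cells -> FULL (clear)
  row 2: 1 empty cell -> not full
  row 3: 5 empty cells -> not full
  row 4: 3 empty cells -> not full
  row 5: 3 empty cells -> not full
  row 6: 1 empty cell -> not full
  row 7: 0 empty cells -> FULL (clear)
  row 8: 3 empty cells -> not full
  row 9: 4 empty cells -> not full
  row 10: 1 empty cell -> not full
Total rows cleared: 2

Answer: 2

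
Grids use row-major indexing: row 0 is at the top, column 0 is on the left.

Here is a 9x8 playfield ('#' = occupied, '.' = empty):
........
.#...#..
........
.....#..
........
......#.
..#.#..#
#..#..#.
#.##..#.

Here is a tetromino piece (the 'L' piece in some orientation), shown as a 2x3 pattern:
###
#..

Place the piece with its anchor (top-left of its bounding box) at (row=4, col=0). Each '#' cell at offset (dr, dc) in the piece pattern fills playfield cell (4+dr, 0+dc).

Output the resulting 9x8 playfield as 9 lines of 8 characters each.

Fill (4+0,0+0) = (4,0)
Fill (4+0,0+1) = (4,1)
Fill (4+0,0+2) = (4,2)
Fill (4+1,0+0) = (5,0)

Answer: ........
.#...#..
........
.....#..
###.....
#.....#.
..#.#..#
#..#..#.
#.##..#.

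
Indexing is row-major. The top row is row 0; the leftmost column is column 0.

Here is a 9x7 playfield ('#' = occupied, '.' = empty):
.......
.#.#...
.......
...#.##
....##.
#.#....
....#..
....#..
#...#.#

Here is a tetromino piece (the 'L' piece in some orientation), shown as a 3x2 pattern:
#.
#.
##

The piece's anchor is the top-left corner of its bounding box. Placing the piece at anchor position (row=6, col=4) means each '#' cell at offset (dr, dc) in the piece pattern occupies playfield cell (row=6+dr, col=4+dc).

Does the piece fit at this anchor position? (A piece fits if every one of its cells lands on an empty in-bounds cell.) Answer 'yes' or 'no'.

Check each piece cell at anchor (6, 4):
  offset (0,0) -> (6,4): occupied ('#') -> FAIL
  offset (1,0) -> (7,4): occupied ('#') -> FAIL
  offset (2,0) -> (8,4): occupied ('#') -> FAIL
  offset (2,1) -> (8,5): empty -> OK
All cells valid: no

Answer: no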